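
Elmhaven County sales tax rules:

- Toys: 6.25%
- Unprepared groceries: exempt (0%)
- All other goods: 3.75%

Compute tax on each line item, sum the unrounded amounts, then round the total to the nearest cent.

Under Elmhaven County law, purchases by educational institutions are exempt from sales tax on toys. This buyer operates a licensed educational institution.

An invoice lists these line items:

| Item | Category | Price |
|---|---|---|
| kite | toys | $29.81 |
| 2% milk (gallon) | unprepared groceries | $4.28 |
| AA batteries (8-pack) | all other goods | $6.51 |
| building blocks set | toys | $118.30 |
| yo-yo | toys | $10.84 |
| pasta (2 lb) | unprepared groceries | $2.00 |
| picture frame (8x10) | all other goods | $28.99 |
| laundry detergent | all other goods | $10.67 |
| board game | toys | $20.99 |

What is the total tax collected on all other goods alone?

$1.73

AA batteries (8-pack) $6.51: all other goods → 3.75% → $0.244125
Picture frame (8x10) $28.99: all other goods → 3.75% → $1.087125
Laundry detergent $10.67: all other goods → 3.75% → $0.400125
Tax on all other goods: unrounded sum = $1.731375 → $1.73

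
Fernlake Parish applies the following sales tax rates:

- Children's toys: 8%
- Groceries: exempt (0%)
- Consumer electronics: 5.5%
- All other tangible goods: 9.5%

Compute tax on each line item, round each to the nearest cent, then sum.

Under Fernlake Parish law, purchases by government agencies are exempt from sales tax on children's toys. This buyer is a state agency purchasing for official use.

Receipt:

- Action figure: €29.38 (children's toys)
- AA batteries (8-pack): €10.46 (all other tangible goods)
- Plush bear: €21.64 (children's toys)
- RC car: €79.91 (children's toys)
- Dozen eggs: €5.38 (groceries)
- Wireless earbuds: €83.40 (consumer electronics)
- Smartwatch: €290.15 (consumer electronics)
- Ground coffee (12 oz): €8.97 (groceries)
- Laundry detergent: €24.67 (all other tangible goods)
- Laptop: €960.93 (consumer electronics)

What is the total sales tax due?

Action figure €29.38: children's toys, buyer-exempt → 0% → €0.00
AA batteries (8-pack) €10.46: all other tangible goods → 9.5% → €0.99
Plush bear €21.64: children's toys, buyer-exempt → 0% → €0.00
RC car €79.91: children's toys, buyer-exempt → 0% → €0.00
Dozen eggs €5.38: groceries → 0% → €0.00
Wireless earbuds €83.40: consumer electronics → 5.5% → €4.59
Smartwatch €290.15: consumer electronics → 5.5% → €15.96
Ground coffee (12 oz) €8.97: groceries → 0% → €0.00
Laundry detergent €24.67: all other tangible goods → 9.5% → €2.34
Laptop €960.93: consumer electronics → 5.5% → €52.85
Total tax = €0.99 + €4.59 + €15.96 + €2.34 + €52.85 = €76.73

€76.73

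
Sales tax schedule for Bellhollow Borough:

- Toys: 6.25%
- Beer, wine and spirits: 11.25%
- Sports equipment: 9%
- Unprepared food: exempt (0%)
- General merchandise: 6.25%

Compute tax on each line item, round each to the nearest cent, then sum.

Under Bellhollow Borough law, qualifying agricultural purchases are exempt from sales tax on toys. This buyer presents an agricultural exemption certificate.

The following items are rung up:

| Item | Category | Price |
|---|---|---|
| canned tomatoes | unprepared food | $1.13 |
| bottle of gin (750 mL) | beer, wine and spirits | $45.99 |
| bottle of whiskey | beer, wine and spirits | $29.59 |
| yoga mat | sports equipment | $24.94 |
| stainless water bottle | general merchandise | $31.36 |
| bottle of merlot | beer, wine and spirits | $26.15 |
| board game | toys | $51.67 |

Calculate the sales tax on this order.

Canned tomatoes $1.13: unprepared food → 0% → $0.00
Bottle of gin (750 mL) $45.99: beer, wine and spirits → 11.25% → $5.17
Bottle of whiskey $29.59: beer, wine and spirits → 11.25% → $3.33
Yoga mat $24.94: sports equipment → 9% → $2.24
Stainless water bottle $31.36: general merchandise → 6.25% → $1.96
Bottle of merlot $26.15: beer, wine and spirits → 11.25% → $2.94
Board game $51.67: toys, buyer-exempt → 0% → $0.00
Total tax = $5.17 + $3.33 + $2.24 + $1.96 + $2.94 = $15.64

$15.64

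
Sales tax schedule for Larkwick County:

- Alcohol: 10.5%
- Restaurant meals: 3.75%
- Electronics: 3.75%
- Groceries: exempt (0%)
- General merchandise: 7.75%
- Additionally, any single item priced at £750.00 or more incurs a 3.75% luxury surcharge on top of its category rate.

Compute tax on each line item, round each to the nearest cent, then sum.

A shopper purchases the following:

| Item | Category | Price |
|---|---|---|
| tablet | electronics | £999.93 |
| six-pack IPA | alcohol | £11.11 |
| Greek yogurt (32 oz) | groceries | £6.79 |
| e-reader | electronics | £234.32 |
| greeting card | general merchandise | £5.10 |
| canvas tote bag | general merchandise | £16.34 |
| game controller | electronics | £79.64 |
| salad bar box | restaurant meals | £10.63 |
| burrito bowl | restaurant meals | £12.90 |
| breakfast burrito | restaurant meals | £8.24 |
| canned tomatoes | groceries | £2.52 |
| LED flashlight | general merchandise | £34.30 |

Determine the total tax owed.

£93.46

Tablet £999.93: electronics → 3.75% + 3.75% surcharge = 7.5% → £74.99
Six-pack IPA £11.11: alcohol → 10.5% → £1.17
Greek yogurt (32 oz) £6.79: groceries → 0% → £0.00
E-reader £234.32: electronics → 3.75% → £8.79
Greeting card £5.10: general merchandise → 7.75% → £0.40
Canvas tote bag £16.34: general merchandise → 7.75% → £1.27
Game controller £79.64: electronics → 3.75% → £2.99
Salad bar box £10.63: restaurant meals → 3.75% → £0.40
Burrito bowl £12.90: restaurant meals → 3.75% → £0.48
Breakfast burrito £8.24: restaurant meals → 3.75% → £0.31
Canned tomatoes £2.52: groceries → 0% → £0.00
LED flashlight £34.30: general merchandise → 7.75% → £2.66
Total tax = £74.99 + £1.17 + £8.79 + £0.40 + £1.27 + £2.99 + £0.40 + £0.48 + £0.31 + £2.66 = £93.46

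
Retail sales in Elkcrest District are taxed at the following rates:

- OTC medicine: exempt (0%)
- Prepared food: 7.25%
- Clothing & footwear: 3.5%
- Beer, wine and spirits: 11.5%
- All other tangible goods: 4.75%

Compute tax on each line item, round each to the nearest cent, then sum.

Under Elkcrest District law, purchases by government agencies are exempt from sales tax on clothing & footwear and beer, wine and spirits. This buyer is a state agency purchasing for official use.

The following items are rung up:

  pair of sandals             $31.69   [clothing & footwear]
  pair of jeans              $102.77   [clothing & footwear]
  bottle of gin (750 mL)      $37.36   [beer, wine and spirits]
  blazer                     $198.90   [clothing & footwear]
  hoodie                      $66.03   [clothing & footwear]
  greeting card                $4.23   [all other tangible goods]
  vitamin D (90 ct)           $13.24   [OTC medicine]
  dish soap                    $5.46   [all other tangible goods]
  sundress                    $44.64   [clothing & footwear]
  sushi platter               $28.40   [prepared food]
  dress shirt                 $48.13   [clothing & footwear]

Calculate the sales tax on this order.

Pair of sandals $31.69: clothing & footwear, buyer-exempt → 0% → $0.00
Pair of jeans $102.77: clothing & footwear, buyer-exempt → 0% → $0.00
Bottle of gin (750 mL) $37.36: beer, wine and spirits, buyer-exempt → 0% → $0.00
Blazer $198.90: clothing & footwear, buyer-exempt → 0% → $0.00
Hoodie $66.03: clothing & footwear, buyer-exempt → 0% → $0.00
Greeting card $4.23: all other tangible goods → 4.75% → $0.20
Vitamin D (90 ct) $13.24: OTC medicine → 0% → $0.00
Dish soap $5.46: all other tangible goods → 4.75% → $0.26
Sundress $44.64: clothing & footwear, buyer-exempt → 0% → $0.00
Sushi platter $28.40: prepared food → 7.25% → $2.06
Dress shirt $48.13: clothing & footwear, buyer-exempt → 0% → $0.00
Total tax = $0.20 + $0.26 + $2.06 = $2.52

$2.52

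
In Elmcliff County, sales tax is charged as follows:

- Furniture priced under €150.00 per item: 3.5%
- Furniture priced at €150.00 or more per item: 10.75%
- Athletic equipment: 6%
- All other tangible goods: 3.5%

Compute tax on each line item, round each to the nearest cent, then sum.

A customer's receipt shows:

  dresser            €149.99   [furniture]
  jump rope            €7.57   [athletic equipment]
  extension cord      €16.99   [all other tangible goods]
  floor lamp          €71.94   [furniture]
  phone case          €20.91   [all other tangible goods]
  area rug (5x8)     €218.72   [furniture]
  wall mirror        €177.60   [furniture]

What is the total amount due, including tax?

Dresser €149.99: furniture, under €150.00 → 3.5% → €5.25
Jump rope €7.57: athletic equipment → 6% → €0.45
Extension cord €16.99: all other tangible goods → 3.5% → €0.59
Floor lamp €71.94: furniture, under €150.00 → 3.5% → €2.52
Phone case €20.91: all other tangible goods → 3.5% → €0.73
Area rug (5x8) €218.72: furniture, €150.00 or more → 10.75% → €23.51
Wall mirror €177.60: furniture, €150.00 or more → 10.75% → €19.09
Subtotal = €663.72; tax = €52.14; total due = €715.86

€715.86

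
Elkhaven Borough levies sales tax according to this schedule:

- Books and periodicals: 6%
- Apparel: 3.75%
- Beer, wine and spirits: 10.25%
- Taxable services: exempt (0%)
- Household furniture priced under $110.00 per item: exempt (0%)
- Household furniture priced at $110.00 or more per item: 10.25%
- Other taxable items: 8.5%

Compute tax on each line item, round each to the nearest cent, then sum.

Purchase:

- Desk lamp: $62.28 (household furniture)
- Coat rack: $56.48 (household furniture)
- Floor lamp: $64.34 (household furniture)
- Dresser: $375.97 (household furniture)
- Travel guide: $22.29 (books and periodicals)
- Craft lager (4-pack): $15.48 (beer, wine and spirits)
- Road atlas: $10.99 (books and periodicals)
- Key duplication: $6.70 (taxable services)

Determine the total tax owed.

Desk lamp $62.28: household furniture, under $110.00 → 0% → $0.00
Coat rack $56.48: household furniture, under $110.00 → 0% → $0.00
Floor lamp $64.34: household furniture, under $110.00 → 0% → $0.00
Dresser $375.97: household furniture, $110.00 or more → 10.25% → $38.54
Travel guide $22.29: books and periodicals → 6% → $1.34
Craft lager (4-pack) $15.48: beer, wine and spirits → 10.25% → $1.59
Road atlas $10.99: books and periodicals → 6% → $0.66
Key duplication $6.70: taxable services → 0% → $0.00
Total tax = $38.54 + $1.34 + $1.59 + $0.66 = $42.13

$42.13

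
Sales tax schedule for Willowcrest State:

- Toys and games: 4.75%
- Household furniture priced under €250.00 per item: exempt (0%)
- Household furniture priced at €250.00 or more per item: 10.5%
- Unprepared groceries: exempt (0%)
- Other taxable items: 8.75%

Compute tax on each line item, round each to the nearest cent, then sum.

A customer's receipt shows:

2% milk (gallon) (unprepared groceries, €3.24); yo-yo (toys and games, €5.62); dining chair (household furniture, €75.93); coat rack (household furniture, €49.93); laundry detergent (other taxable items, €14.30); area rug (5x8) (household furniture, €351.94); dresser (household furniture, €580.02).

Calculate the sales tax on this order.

€99.37

2% milk (gallon) €3.24: unprepared groceries → 0% → €0.00
Yo-yo €5.62: toys and games → 4.75% → €0.27
Dining chair €75.93: household furniture, under €250.00 → 0% → €0.00
Coat rack €49.93: household furniture, under €250.00 → 0% → €0.00
Laundry detergent €14.30: other taxable items → 8.75% → €1.25
Area rug (5x8) €351.94: household furniture, €250.00 or more → 10.5% → €36.95
Dresser €580.02: household furniture, €250.00 or more → 10.5% → €60.90
Total tax = €0.27 + €1.25 + €36.95 + €60.90 = €99.37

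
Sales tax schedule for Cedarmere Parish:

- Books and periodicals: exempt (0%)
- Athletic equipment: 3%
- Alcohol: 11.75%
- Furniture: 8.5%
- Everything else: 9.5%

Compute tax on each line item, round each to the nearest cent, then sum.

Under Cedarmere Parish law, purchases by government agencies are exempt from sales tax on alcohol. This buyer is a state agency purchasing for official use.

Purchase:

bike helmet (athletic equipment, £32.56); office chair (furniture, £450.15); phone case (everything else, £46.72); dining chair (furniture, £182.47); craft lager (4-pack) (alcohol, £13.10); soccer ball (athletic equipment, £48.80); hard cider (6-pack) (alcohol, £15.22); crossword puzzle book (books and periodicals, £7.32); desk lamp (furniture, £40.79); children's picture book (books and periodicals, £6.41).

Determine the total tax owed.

£64.12

Bike helmet £32.56: athletic equipment → 3% → £0.98
Office chair £450.15: furniture → 8.5% → £38.26
Phone case £46.72: everything else → 9.5% → £4.44
Dining chair £182.47: furniture → 8.5% → £15.51
Craft lager (4-pack) £13.10: alcohol, buyer-exempt → 0% → £0.00
Soccer ball £48.80: athletic equipment → 3% → £1.46
Hard cider (6-pack) £15.22: alcohol, buyer-exempt → 0% → £0.00
Crossword puzzle book £7.32: books and periodicals → 0% → £0.00
Desk lamp £40.79: furniture → 8.5% → £3.47
Children's picture book £6.41: books and periodicals → 0% → £0.00
Total tax = £0.98 + £38.26 + £4.44 + £15.51 + £1.46 + £3.47 = £64.12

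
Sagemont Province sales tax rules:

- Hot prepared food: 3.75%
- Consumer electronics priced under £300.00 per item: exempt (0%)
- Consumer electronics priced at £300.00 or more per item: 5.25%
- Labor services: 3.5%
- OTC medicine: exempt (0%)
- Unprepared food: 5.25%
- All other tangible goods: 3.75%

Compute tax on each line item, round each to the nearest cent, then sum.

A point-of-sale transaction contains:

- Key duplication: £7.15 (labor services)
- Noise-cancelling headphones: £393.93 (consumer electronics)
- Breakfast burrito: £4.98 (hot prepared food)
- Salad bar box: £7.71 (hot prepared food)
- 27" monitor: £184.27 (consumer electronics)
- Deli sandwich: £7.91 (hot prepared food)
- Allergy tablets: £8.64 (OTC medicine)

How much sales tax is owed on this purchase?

Key duplication £7.15: labor services → 3.5% → £0.25
Noise-cancelling headphones £393.93: consumer electronics, £300.00 or more → 5.25% → £20.68
Breakfast burrito £4.98: hot prepared food → 3.75% → £0.19
Salad bar box £7.71: hot prepared food → 3.75% → £0.29
27" monitor £184.27: consumer electronics, under £300.00 → 0% → £0.00
Deli sandwich £7.91: hot prepared food → 3.75% → £0.30
Allergy tablets £8.64: OTC medicine → 0% → £0.00
Total tax = £0.25 + £20.68 + £0.19 + £0.29 + £0.30 = £21.71

£21.71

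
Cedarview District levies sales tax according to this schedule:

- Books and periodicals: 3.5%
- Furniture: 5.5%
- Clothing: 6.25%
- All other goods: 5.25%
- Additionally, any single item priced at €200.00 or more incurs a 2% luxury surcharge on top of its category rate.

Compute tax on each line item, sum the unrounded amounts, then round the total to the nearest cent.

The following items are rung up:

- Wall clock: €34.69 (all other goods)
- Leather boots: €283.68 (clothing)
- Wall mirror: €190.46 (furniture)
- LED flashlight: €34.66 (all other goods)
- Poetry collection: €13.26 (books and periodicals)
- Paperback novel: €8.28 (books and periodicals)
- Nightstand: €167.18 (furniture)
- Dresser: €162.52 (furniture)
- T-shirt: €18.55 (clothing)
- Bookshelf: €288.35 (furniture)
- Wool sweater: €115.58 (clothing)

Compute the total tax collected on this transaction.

€86.42

Wall clock €34.69: all other goods → 5.25% → €1.821225
Leather boots €283.68: clothing → 6.25% + 2% surcharge = 8.25% → €23.4036
Wall mirror €190.46: furniture → 5.5% → €10.4753
LED flashlight €34.66: all other goods → 5.25% → €1.81965
Poetry collection €13.26: books and periodicals → 3.5% → €0.4641
Paperback novel €8.28: books and periodicals → 3.5% → €0.2898
Nightstand €167.18: furniture → 5.5% → €9.1949
Dresser €162.52: furniture → 5.5% → €8.9386
T-shirt €18.55: clothing → 6.25% → €1.159375
Bookshelf €288.35: furniture → 5.5% + 2% surcharge = 7.5% → €21.62625
Wool sweater €115.58: clothing → 6.25% → €7.22375
Unrounded tax sum = €86.41655 → €86.42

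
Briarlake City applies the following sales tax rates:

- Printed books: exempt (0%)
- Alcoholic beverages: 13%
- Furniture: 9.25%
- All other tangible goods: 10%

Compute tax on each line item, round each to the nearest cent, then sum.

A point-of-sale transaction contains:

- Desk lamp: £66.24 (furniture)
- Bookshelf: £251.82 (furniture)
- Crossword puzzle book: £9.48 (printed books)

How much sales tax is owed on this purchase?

£29.42

Desk lamp £66.24: furniture → 9.25% → £6.13
Bookshelf £251.82: furniture → 9.25% → £23.29
Crossword puzzle book £9.48: printed books → 0% → £0.00
Total tax = £6.13 + £23.29 = £29.42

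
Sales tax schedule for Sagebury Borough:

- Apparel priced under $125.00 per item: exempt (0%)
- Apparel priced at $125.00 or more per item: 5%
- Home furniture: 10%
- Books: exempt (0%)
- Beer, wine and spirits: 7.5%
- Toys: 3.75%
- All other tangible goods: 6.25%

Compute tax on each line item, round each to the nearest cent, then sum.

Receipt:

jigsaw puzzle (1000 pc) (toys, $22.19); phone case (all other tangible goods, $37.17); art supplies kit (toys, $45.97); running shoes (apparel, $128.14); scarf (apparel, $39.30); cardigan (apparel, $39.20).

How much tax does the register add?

$11.28

Jigsaw puzzle (1000 pc) $22.19: toys → 3.75% → $0.83
Phone case $37.17: all other tangible goods → 6.25% → $2.32
Art supplies kit $45.97: toys → 3.75% → $1.72
Running shoes $128.14: apparel, $125.00 or more → 5% → $6.41
Scarf $39.30: apparel, under $125.00 → 0% → $0.00
Cardigan $39.20: apparel, under $125.00 → 0% → $0.00
Total tax = $0.83 + $2.32 + $1.72 + $6.41 = $11.28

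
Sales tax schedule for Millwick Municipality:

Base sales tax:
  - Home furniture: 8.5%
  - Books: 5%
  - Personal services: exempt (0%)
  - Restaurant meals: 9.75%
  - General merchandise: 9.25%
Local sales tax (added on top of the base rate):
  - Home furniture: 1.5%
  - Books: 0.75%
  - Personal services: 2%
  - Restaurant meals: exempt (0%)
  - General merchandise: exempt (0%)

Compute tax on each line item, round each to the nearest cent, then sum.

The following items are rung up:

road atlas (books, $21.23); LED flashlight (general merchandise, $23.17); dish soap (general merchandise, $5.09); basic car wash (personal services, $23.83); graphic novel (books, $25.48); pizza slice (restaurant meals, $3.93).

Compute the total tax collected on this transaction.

Road atlas $21.23: books → 5% + 0.75% local = 5.75% → $1.22
LED flashlight $23.17: general merchandise → 9.25% + 0% local = 9.25% → $2.14
Dish soap $5.09: general merchandise → 9.25% + 0% local = 9.25% → $0.47
Basic car wash $23.83: personal services → 0% + 2% local = 2% → $0.48
Graphic novel $25.48: books → 5% + 0.75% local = 5.75% → $1.47
Pizza slice $3.93: restaurant meals → 9.75% + 0% local = 9.75% → $0.38
Total tax = $1.22 + $2.14 + $0.47 + $0.48 + $1.47 + $0.38 = $6.16

$6.16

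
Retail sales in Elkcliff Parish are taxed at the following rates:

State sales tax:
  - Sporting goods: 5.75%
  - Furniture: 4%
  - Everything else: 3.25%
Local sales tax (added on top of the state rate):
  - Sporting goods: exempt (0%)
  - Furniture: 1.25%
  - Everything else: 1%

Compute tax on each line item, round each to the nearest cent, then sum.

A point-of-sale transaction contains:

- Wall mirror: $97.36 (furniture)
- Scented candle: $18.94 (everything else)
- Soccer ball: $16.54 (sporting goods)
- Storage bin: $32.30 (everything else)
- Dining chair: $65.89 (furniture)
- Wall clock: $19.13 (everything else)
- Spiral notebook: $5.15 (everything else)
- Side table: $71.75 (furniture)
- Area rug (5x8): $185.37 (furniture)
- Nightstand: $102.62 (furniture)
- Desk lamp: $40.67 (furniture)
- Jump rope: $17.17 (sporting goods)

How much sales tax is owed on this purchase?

$34.74

Wall mirror $97.36: furniture → 4% + 1.25% local = 5.25% → $5.11
Scented candle $18.94: everything else → 3.25% + 1% local = 4.25% → $0.80
Soccer ball $16.54: sporting goods → 5.75% + 0% local = 5.75% → $0.95
Storage bin $32.30: everything else → 3.25% + 1% local = 4.25% → $1.37
Dining chair $65.89: furniture → 4% + 1.25% local = 5.25% → $3.46
Wall clock $19.13: everything else → 3.25% + 1% local = 4.25% → $0.81
Spiral notebook $5.15: everything else → 3.25% + 1% local = 4.25% → $0.22
Side table $71.75: furniture → 4% + 1.25% local = 5.25% → $3.77
Area rug (5x8) $185.37: furniture → 4% + 1.25% local = 5.25% → $9.73
Nightstand $102.62: furniture → 4% + 1.25% local = 5.25% → $5.39
Desk lamp $40.67: furniture → 4% + 1.25% local = 5.25% → $2.14
Jump rope $17.17: sporting goods → 5.75% + 0% local = 5.75% → $0.99
Total tax = $5.11 + $0.80 + $0.95 + $1.37 + $3.46 + $0.81 + $0.22 + $3.77 + $9.73 + $5.39 + $2.14 + $0.99 = $34.74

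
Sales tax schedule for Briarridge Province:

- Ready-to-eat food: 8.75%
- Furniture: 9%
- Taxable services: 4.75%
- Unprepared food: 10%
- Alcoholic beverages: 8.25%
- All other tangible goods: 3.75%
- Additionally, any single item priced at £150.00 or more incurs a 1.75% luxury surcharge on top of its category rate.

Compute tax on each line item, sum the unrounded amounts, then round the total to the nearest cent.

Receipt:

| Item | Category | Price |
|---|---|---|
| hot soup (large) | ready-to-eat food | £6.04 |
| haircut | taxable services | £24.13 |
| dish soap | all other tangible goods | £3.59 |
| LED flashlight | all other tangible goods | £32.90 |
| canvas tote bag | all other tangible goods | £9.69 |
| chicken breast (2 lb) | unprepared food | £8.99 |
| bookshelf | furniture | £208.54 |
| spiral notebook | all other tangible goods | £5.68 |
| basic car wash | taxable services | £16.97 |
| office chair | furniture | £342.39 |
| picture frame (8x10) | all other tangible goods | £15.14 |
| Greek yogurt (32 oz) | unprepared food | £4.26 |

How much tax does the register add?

£65.54

Hot soup (large) £6.04: ready-to-eat food → 8.75% → £0.5285
Haircut £24.13: taxable services → 4.75% → £1.146175
Dish soap £3.59: all other tangible goods → 3.75% → £0.134625
LED flashlight £32.90: all other tangible goods → 3.75% → £1.23375
Canvas tote bag £9.69: all other tangible goods → 3.75% → £0.363375
Chicken breast (2 lb) £8.99: unprepared food → 10% → £0.899
Bookshelf £208.54: furniture → 9% + 1.75% surcharge = 10.75% → £22.41805
Spiral notebook £5.68: all other tangible goods → 3.75% → £0.213
Basic car wash £16.97: taxable services → 4.75% → £0.806075
Office chair £342.39: furniture → 9% + 1.75% surcharge = 10.75% → £36.806925
Picture frame (8x10) £15.14: all other tangible goods → 3.75% → £0.56775
Greek yogurt (32 oz) £4.26: unprepared food → 10% → £0.426
Unrounded tax sum = £65.543225 → £65.54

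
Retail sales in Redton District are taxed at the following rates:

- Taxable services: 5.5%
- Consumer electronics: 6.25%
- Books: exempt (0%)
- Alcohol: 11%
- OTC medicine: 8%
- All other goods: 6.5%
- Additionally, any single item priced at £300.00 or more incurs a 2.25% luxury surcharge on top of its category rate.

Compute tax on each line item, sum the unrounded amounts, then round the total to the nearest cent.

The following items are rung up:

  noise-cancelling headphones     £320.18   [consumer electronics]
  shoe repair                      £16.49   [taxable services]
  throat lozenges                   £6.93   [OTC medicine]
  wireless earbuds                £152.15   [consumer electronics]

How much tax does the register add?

Noise-cancelling headphones £320.18: consumer electronics → 6.25% + 2.25% surcharge = 8.5% → £27.2153
Shoe repair £16.49: taxable services → 5.5% → £0.90695
Throat lozenges £6.93: OTC medicine → 8% → £0.5544
Wireless earbuds £152.15: consumer electronics → 6.25% → £9.509375
Unrounded tax sum = £38.186025 → £38.19

£38.19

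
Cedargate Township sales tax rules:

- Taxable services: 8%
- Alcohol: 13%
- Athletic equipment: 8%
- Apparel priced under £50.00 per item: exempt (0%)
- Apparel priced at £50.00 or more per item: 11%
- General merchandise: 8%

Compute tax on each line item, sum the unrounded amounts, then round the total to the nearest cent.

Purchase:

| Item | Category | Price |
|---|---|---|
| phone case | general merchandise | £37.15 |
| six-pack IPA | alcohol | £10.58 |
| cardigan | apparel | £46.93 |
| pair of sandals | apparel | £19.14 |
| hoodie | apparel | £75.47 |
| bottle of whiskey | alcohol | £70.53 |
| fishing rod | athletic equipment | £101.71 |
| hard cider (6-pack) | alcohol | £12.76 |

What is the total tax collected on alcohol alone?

£12.20

Six-pack IPA £10.58: alcohol → 13% → £1.3754
Bottle of whiskey £70.53: alcohol → 13% → £9.1689
Hard cider (6-pack) £12.76: alcohol → 13% → £1.6588
Tax on alcohol: unrounded sum = £12.2031 → £12.20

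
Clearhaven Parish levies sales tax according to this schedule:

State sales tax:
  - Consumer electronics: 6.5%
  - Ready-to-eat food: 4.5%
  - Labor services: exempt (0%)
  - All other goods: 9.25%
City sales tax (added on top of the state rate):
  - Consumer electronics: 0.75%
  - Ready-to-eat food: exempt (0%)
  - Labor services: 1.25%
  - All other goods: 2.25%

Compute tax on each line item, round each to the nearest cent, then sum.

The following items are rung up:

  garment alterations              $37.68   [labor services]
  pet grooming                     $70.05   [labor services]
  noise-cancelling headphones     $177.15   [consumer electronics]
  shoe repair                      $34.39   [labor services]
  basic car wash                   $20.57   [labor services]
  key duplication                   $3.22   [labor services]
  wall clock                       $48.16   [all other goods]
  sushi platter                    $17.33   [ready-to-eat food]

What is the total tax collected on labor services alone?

Garment alterations $37.68: labor services → 0% + 1.25% city = 1.25% → $0.47
Pet grooming $70.05: labor services → 0% + 1.25% city = 1.25% → $0.88
Shoe repair $34.39: labor services → 0% + 1.25% city = 1.25% → $0.43
Basic car wash $20.57: labor services → 0% + 1.25% city = 1.25% → $0.26
Key duplication $3.22: labor services → 0% + 1.25% city = 1.25% → $0.04
Tax on labor services = $0.47 + $0.88 + $0.43 + $0.26 + $0.04 = $2.08

$2.08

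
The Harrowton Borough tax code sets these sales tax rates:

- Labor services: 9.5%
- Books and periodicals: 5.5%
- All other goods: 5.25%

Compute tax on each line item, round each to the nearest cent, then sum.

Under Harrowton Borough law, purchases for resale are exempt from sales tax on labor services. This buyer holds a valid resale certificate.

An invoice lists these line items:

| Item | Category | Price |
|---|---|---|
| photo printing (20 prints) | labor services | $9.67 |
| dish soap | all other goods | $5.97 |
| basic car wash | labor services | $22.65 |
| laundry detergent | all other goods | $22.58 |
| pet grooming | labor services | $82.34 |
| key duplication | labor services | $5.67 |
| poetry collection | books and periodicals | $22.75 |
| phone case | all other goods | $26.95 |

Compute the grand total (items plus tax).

Photo printing (20 prints) $9.67: labor services, buyer-exempt → 0% → $0.00
Dish soap $5.97: all other goods → 5.25% → $0.31
Basic car wash $22.65: labor services, buyer-exempt → 0% → $0.00
Laundry detergent $22.58: all other goods → 5.25% → $1.19
Pet grooming $82.34: labor services, buyer-exempt → 0% → $0.00
Key duplication $5.67: labor services, buyer-exempt → 0% → $0.00
Poetry collection $22.75: books and periodicals → 5.5% → $1.25
Phone case $26.95: all other goods → 5.25% → $1.41
Subtotal = $198.58; tax = $4.16; total due = $202.74

$202.74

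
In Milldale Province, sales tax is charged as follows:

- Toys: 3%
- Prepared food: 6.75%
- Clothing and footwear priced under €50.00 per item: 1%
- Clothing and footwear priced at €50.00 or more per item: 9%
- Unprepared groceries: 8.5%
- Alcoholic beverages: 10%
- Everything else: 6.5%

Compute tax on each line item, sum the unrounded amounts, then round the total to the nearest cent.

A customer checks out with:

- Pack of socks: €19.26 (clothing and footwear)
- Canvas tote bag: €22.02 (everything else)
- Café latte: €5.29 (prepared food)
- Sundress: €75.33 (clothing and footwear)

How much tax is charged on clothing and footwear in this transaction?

€6.97

Pack of socks €19.26: clothing and footwear, under €50.00 → 1% → €0.1926
Sundress €75.33: clothing and footwear, €50.00 or more → 9% → €6.7797
Tax on clothing and footwear: unrounded sum = €6.9723 → €6.97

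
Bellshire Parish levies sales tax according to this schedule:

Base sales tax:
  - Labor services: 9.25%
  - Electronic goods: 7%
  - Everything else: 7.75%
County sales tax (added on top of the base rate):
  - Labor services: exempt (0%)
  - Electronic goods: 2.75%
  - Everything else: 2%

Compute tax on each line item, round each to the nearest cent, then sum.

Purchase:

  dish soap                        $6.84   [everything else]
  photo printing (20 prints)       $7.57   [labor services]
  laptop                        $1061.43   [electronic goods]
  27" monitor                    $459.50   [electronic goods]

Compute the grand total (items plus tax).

Dish soap $6.84: everything else → 7.75% + 2% county = 9.75% → $0.67
Photo printing (20 prints) $7.57: labor services → 9.25% + 0% county = 9.25% → $0.70
Laptop $1061.43: electronic goods → 7% + 2.75% county = 9.75% → $103.49
27" monitor $459.50: electronic goods → 7% + 2.75% county = 9.75% → $44.80
Subtotal = $1535.34; tax = $149.66; total due = $1685.00

$1685.00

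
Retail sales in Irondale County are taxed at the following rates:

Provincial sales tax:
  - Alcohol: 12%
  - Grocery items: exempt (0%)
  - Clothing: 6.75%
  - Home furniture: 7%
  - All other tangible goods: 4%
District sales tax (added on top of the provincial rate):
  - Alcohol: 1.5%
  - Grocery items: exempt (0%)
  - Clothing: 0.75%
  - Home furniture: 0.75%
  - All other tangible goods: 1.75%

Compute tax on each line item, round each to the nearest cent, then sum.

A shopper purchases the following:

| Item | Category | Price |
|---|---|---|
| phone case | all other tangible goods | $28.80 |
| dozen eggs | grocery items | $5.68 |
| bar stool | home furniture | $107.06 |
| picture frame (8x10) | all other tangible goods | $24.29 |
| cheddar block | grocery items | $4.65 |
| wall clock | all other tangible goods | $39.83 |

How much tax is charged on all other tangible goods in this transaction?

Phone case $28.80: all other tangible goods → 4% + 1.75% district = 5.75% → $1.66
Picture frame (8x10) $24.29: all other tangible goods → 4% + 1.75% district = 5.75% → $1.40
Wall clock $39.83: all other tangible goods → 4% + 1.75% district = 5.75% → $2.29
Tax on all other tangible goods = $1.66 + $1.40 + $2.29 = $5.35

$5.35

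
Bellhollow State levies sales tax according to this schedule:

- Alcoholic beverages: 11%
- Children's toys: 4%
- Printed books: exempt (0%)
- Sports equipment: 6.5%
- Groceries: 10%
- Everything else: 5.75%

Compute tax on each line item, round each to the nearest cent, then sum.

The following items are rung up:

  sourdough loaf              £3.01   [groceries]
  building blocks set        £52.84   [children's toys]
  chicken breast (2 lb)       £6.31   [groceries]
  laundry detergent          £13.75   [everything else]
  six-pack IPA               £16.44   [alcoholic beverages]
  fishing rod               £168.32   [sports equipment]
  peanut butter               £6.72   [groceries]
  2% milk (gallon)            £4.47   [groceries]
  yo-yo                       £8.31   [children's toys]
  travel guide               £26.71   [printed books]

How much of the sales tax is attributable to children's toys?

Building blocks set £52.84: children's toys → 4% → £2.11
Yo-yo £8.31: children's toys → 4% → £0.33
Tax on children's toys = £2.11 + £0.33 = £2.44

£2.44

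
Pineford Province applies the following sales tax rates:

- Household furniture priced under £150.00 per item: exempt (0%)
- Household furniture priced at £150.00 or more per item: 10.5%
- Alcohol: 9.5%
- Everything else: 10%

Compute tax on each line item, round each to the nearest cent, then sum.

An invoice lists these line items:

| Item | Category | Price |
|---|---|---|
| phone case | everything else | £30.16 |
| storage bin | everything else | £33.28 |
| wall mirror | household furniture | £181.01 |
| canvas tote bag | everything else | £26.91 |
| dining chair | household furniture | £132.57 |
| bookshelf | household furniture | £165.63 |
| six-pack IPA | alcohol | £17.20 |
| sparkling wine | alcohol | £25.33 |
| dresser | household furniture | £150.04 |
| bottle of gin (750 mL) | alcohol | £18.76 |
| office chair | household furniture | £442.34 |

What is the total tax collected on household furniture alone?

Wall mirror £181.01: household furniture, £150.00 or more → 10.5% → £19.01
Dining chair £132.57: household furniture, under £150.00 → 0% → £0.00
Bookshelf £165.63: household furniture, £150.00 or more → 10.5% → £17.39
Dresser £150.04: household furniture, £150.00 or more → 10.5% → £15.75
Office chair £442.34: household furniture, £150.00 or more → 10.5% → £46.45
Tax on household furniture = £19.01 + £0.00 + £17.39 + £15.75 + £46.45 = £98.60

£98.60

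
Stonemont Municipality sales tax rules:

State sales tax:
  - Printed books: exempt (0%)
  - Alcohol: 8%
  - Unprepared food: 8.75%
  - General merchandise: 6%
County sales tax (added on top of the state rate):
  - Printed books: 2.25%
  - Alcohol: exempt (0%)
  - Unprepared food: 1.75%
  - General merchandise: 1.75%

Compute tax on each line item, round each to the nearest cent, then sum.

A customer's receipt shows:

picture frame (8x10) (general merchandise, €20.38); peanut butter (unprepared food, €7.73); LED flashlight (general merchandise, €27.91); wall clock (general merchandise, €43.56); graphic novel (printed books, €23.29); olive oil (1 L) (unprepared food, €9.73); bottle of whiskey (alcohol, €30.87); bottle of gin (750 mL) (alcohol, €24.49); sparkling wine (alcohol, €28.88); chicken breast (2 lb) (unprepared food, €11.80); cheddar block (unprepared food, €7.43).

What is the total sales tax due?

€18.23

Picture frame (8x10) €20.38: general merchandise → 6% + 1.75% county = 7.75% → €1.58
Peanut butter €7.73: unprepared food → 8.75% + 1.75% county = 10.5% → €0.81
LED flashlight €27.91: general merchandise → 6% + 1.75% county = 7.75% → €2.16
Wall clock €43.56: general merchandise → 6% + 1.75% county = 7.75% → €3.38
Graphic novel €23.29: printed books → 0% + 2.25% county = 2.25% → €0.52
Olive oil (1 L) €9.73: unprepared food → 8.75% + 1.75% county = 10.5% → €1.02
Bottle of whiskey €30.87: alcohol → 8% + 0% county = 8% → €2.47
Bottle of gin (750 mL) €24.49: alcohol → 8% + 0% county = 8% → €1.96
Sparkling wine €28.88: alcohol → 8% + 0% county = 8% → €2.31
Chicken breast (2 lb) €11.80: unprepared food → 8.75% + 1.75% county = 10.5% → €1.24
Cheddar block €7.43: unprepared food → 8.75% + 1.75% county = 10.5% → €0.78
Total tax = €1.58 + €0.81 + €2.16 + €3.38 + €0.52 + €1.02 + €2.47 + €1.96 + €2.31 + €1.24 + €0.78 = €18.23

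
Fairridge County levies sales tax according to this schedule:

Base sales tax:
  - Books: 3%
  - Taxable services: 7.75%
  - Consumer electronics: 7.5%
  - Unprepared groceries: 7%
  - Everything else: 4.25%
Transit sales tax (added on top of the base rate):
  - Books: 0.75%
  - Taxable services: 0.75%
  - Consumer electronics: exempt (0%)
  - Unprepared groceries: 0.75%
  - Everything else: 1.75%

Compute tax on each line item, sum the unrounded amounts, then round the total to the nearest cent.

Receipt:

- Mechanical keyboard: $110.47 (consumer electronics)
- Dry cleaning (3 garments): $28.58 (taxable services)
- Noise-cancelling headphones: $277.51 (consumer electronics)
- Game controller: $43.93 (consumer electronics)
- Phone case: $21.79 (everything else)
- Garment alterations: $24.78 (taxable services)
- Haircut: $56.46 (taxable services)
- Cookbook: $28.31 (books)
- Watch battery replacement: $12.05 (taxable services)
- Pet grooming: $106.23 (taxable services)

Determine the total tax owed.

$54.15

Mechanical keyboard $110.47: consumer electronics → 7.5% + 0% transit = 7.5% → $8.28525
Dry cleaning (3 garments) $28.58: taxable services → 7.75% + 0.75% transit = 8.5% → $2.4293
Noise-cancelling headphones $277.51: consumer electronics → 7.5% + 0% transit = 7.5% → $20.81325
Game controller $43.93: consumer electronics → 7.5% + 0% transit = 7.5% → $3.29475
Phone case $21.79: everything else → 4.25% + 1.75% transit = 6% → $1.3074
Garment alterations $24.78: taxable services → 7.75% + 0.75% transit = 8.5% → $2.1063
Haircut $56.46: taxable services → 7.75% + 0.75% transit = 8.5% → $4.7991
Cookbook $28.31: books → 3% + 0.75% transit = 3.75% → $1.061625
Watch battery replacement $12.05: taxable services → 7.75% + 0.75% transit = 8.5% → $1.02425
Pet grooming $106.23: taxable services → 7.75% + 0.75% transit = 8.5% → $9.02955
Unrounded tax sum = $54.150775 → $54.15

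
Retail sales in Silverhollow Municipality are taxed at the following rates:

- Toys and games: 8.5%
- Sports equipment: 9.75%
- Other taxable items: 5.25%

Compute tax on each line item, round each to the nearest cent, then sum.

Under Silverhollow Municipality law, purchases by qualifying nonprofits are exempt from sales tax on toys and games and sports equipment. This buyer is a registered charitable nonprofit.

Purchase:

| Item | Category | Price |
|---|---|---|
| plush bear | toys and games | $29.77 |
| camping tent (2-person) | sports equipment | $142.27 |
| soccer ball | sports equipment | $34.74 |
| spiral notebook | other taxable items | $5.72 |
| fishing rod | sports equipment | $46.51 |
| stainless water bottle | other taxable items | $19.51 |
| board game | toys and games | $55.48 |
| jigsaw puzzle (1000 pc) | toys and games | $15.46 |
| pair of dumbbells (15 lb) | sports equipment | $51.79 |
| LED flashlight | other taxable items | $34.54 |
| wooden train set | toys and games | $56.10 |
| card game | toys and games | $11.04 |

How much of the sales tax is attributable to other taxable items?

$3.13

Spiral notebook $5.72: other taxable items → 5.25% → $0.30
Stainless water bottle $19.51: other taxable items → 5.25% → $1.02
LED flashlight $34.54: other taxable items → 5.25% → $1.81
Tax on other taxable items = $0.30 + $1.02 + $1.81 = $3.13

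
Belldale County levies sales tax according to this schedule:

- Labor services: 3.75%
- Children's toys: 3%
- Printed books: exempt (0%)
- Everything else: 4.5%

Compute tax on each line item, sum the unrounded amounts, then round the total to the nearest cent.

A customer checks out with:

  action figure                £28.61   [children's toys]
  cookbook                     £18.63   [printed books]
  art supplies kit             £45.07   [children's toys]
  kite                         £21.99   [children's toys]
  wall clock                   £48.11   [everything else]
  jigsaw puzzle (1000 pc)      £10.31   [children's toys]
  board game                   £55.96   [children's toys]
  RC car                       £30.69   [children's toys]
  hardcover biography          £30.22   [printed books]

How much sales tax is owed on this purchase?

£7.94

Action figure £28.61: children's toys → 3% → £0.8583
Cookbook £18.63: printed books → 0% → £0.00
Art supplies kit £45.07: children's toys → 3% → £1.3521
Kite £21.99: children's toys → 3% → £0.6597
Wall clock £48.11: everything else → 4.5% → £2.16495
Jigsaw puzzle (1000 pc) £10.31: children's toys → 3% → £0.3093
Board game £55.96: children's toys → 3% → £1.6788
RC car £30.69: children's toys → 3% → £0.9207
Hardcover biography £30.22: printed books → 0% → £0.00
Unrounded tax sum = £7.94385 → £7.94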